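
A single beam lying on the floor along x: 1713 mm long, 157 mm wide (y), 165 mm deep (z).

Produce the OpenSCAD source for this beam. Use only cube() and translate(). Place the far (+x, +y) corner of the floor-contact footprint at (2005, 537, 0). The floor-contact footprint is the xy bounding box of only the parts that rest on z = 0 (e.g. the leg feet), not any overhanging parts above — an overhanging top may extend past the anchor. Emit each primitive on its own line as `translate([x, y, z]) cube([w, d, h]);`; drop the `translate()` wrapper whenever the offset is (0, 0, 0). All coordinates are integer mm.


translate([292, 380, 0]) cube([1713, 157, 165]);


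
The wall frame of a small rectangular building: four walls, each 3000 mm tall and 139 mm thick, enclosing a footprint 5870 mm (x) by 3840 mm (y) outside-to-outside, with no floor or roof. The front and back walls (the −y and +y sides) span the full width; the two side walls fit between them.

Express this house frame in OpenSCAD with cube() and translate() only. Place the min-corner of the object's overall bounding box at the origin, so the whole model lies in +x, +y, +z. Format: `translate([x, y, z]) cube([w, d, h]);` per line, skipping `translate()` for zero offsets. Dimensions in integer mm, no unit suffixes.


cube([5870, 139, 3000]);
translate([0, 3701, 0]) cube([5870, 139, 3000]);
translate([0, 139, 0]) cube([139, 3562, 3000]);
translate([5731, 139, 0]) cube([139, 3562, 3000]);


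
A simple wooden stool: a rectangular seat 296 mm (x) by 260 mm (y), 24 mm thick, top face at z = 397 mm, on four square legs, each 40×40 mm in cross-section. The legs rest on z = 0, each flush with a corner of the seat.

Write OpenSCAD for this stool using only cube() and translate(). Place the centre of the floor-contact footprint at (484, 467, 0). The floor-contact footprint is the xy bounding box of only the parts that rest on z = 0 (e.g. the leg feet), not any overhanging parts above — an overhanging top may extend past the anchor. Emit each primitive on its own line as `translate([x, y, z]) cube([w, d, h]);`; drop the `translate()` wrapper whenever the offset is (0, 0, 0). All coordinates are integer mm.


// leg_h = 397 - 24 = 373
translate([336, 337, 373]) cube([296, 260, 24]);
translate([336, 337, 0]) cube([40, 40, 373]);
translate([592, 337, 0]) cube([40, 40, 373]);
translate([336, 557, 0]) cube([40, 40, 373]);
translate([592, 557, 0]) cube([40, 40, 373]);


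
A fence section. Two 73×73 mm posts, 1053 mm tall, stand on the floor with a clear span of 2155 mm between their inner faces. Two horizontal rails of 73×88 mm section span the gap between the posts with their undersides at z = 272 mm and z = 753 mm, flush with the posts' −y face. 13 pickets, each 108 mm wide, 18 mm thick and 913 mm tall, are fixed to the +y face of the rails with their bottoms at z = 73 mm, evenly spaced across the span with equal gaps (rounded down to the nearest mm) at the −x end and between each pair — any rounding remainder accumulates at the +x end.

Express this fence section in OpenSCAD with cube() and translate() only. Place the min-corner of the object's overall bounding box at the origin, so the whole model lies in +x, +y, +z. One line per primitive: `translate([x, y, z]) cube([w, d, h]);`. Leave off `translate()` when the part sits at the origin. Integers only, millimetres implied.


cube([73, 73, 1053]);
translate([2228, 0, 0]) cube([73, 73, 1053]);
translate([73, 0, 272]) cube([2155, 73, 88]);
translate([73, 0, 753]) cube([2155, 73, 88]);
translate([126, 73, 73]) cube([108, 18, 913]);
translate([287, 73, 73]) cube([108, 18, 913]);
translate([448, 73, 73]) cube([108, 18, 913]);
translate([609, 73, 73]) cube([108, 18, 913]);
translate([770, 73, 73]) cube([108, 18, 913]);
translate([931, 73, 73]) cube([108, 18, 913]);
translate([1092, 73, 73]) cube([108, 18, 913]);
translate([1253, 73, 73]) cube([108, 18, 913]);
translate([1414, 73, 73]) cube([108, 18, 913]);
translate([1575, 73, 73]) cube([108, 18, 913]);
translate([1736, 73, 73]) cube([108, 18, 913]);
translate([1897, 73, 73]) cube([108, 18, 913]);
translate([2058, 73, 73]) cube([108, 18, 913]);


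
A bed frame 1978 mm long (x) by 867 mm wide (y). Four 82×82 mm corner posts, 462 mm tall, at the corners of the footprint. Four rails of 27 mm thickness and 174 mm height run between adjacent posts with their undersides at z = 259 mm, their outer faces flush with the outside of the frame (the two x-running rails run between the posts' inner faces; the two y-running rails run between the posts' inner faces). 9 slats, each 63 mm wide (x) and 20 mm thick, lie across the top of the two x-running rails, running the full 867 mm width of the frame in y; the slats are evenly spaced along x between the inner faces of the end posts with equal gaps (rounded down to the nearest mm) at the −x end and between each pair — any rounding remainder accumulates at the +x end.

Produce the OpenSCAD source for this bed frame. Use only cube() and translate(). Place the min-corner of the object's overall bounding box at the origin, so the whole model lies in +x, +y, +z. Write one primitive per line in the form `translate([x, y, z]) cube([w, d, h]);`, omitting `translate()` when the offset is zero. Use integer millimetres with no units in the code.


cube([82, 82, 462]);
translate([0, 785, 0]) cube([82, 82, 462]);
translate([1896, 0, 0]) cube([82, 82, 462]);
translate([1896, 785, 0]) cube([82, 82, 462]);
translate([82, 0, 259]) cube([1814, 27, 174]);
translate([82, 840, 259]) cube([1814, 27, 174]);
translate([0, 82, 259]) cube([27, 703, 174]);
translate([1951, 82, 259]) cube([27, 703, 174]);
translate([206, 0, 433]) cube([63, 867, 20]);
translate([393, 0, 433]) cube([63, 867, 20]);
translate([580, 0, 433]) cube([63, 867, 20]);
translate([767, 0, 433]) cube([63, 867, 20]);
translate([954, 0, 433]) cube([63, 867, 20]);
translate([1141, 0, 433]) cube([63, 867, 20]);
translate([1328, 0, 433]) cube([63, 867, 20]);
translate([1515, 0, 433]) cube([63, 867, 20]);
translate([1702, 0, 433]) cube([63, 867, 20]);


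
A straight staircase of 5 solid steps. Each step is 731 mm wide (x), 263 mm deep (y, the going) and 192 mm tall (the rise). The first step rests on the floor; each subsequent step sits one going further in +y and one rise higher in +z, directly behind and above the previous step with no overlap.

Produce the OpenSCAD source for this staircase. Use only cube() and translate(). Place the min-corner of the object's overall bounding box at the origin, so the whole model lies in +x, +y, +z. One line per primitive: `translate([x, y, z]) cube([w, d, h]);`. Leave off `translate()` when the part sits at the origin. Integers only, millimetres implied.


cube([731, 263, 192]);
translate([0, 263, 192]) cube([731, 263, 192]);
translate([0, 526, 384]) cube([731, 263, 192]);
translate([0, 789, 576]) cube([731, 263, 192]);
translate([0, 1052, 768]) cube([731, 263, 192]);


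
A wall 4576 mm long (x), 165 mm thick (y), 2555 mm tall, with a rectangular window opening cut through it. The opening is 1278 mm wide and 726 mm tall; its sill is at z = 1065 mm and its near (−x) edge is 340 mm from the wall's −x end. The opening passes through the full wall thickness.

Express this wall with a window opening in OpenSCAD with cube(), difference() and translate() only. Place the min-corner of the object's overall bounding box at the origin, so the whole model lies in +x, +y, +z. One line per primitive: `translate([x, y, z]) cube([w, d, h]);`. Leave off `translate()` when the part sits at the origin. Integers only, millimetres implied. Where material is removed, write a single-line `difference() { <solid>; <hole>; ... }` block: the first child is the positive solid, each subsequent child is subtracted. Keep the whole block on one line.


difference() { cube([4576, 165, 2555]); translate([340, 0, 1065]) cube([1278, 165, 726]); }


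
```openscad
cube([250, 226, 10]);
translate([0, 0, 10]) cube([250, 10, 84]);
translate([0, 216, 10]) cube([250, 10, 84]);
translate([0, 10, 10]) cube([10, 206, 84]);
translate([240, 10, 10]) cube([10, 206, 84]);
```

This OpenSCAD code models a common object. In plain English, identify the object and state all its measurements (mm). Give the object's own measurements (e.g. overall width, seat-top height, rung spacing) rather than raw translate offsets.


An open-topped rectangular box: outside dimensions 250×226×94 mm, with a uniform wall and base thickness of 10 mm. The base is a full 250×226 slab on the floor; four walls sit on top of the base. The front and back walls (the −y and +y sides) span the full width; the two side walls fit between them.


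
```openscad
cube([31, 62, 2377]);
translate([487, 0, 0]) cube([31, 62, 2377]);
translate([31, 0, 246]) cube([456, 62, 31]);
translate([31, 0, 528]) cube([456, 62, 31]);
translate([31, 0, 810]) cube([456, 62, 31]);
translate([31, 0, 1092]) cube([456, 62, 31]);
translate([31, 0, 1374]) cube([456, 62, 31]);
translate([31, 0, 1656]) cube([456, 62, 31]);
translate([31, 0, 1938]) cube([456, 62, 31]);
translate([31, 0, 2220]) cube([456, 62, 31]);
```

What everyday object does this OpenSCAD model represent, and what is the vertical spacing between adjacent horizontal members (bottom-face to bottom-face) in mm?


A ladder. The rung spacing is 282 mm.

Two tall 31×62 posts with 8 short bars between them — a ladder. Adjacent rungs sit at z = 246 and z = 528, so the spacing is 528 − 246 = 282 mm.


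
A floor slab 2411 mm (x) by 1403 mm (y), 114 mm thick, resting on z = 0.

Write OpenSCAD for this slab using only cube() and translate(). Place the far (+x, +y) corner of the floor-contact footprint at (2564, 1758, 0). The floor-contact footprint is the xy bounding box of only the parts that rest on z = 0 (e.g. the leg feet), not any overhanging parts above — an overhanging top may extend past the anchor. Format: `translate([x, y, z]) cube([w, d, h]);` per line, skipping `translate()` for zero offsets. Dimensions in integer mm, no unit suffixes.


translate([153, 355, 0]) cube([2411, 1403, 114]);


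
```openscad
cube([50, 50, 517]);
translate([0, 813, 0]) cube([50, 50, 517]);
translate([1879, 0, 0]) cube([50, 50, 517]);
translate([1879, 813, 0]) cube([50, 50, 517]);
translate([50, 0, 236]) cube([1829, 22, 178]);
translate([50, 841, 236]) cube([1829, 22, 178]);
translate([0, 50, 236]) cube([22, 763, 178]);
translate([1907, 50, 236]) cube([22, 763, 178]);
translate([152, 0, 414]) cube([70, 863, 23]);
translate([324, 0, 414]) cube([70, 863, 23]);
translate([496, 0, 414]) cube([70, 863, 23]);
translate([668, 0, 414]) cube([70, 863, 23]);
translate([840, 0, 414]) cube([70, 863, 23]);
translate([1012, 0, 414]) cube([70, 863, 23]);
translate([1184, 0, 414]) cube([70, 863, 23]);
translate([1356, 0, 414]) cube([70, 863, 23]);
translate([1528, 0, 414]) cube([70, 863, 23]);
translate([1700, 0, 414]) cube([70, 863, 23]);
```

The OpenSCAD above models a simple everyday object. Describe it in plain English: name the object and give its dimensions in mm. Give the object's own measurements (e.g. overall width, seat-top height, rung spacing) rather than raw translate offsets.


A bed frame 1929 mm long (x) by 863 mm wide (y). Four 50×50 mm corner posts, 517 mm tall, at the corners of the footprint. Four rails of 22 mm thickness and 178 mm height run between adjacent posts with their undersides at z = 236 mm, their outer faces flush with the outside of the frame (the two x-running rails run between the posts' inner faces; the two y-running rails run between the posts' inner faces). 10 slats, each 70 mm wide (x) and 23 mm thick, lie across the top of the two x-running rails, running the full 863 mm width of the frame in y; along x they sit between the end posts with a 102 mm gap after the −x posts and between neighbouring slats, leaving 109 mm before the +x posts.


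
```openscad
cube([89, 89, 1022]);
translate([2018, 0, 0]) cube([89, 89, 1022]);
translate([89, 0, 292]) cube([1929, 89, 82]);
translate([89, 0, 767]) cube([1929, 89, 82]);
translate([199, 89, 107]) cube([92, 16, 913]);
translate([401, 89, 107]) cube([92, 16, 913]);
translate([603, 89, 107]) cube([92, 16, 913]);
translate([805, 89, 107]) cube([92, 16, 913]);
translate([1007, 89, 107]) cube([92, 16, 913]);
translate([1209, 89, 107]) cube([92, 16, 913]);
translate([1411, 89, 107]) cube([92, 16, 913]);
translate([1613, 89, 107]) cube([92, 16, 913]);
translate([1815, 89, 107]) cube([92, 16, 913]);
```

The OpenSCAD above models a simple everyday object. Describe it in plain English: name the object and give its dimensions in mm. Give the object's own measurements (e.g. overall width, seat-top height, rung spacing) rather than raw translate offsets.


A fence section. Two 89×89 mm posts, 1022 mm tall, stand on the floor with a clear span of 1929 mm between their inner faces. Two horizontal rails of 89×82 mm section span the gap between the posts with their undersides at z = 292 mm and z = 767 mm, flush with the posts' −y face. 9 pickets, each 92 mm wide, 16 mm thick and 913 mm tall, are fixed to the +y face of the rails with their bottoms at z = 107 mm, spaced across the span with a 110 mm gap after the −x post and between neighbouring pickets, with 111 mm left before the +x post.


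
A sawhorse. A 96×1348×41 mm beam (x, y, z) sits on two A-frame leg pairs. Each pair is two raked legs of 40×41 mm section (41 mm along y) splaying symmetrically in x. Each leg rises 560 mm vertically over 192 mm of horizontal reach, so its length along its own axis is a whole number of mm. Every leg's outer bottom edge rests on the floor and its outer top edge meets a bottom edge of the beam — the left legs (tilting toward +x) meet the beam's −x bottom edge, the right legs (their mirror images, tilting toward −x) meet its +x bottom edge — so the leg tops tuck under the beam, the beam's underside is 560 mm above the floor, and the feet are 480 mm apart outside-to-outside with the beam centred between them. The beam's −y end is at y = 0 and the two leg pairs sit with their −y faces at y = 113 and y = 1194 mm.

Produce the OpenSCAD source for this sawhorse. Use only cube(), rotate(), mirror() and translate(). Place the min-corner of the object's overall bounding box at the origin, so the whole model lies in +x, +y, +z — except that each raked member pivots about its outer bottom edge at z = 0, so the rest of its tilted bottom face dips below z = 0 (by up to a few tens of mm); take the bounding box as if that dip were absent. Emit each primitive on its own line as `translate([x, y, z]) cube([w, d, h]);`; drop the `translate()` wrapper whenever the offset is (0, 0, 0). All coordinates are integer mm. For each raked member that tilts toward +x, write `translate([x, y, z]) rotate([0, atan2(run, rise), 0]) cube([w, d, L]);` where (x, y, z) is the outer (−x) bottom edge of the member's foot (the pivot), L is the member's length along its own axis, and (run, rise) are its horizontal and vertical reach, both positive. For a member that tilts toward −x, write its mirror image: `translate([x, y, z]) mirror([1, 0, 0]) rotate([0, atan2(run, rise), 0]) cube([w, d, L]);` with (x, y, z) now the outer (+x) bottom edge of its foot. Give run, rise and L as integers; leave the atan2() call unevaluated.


translate([192, 0, 560]) cube([96, 1348, 41]);
translate([0, 113, 0]) rotate([0, atan2(192, 560), 0]) cube([40, 41, 592]);
translate([480, 113, 0]) mirror([1, 0, 0]) rotate([0, atan2(192, 560), 0]) cube([40, 41, 592]);
translate([0, 1194, 0]) rotate([0, atan2(192, 560), 0]) cube([40, 41, 592]);
translate([480, 1194, 0]) mirror([1, 0, 0]) rotate([0, atan2(192, 560), 0]) cube([40, 41, 592]);


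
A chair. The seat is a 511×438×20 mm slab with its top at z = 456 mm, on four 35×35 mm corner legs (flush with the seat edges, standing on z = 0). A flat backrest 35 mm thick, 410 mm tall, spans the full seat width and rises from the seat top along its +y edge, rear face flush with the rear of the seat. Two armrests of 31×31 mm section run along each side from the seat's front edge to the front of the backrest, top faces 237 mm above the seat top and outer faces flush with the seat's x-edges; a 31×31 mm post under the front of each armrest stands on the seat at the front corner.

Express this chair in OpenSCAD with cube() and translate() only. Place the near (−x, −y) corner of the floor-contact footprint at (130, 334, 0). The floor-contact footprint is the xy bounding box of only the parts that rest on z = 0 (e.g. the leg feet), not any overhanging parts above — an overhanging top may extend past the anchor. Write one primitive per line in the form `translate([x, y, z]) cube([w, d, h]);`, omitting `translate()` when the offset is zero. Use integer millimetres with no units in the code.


translate([130, 334, 436]) cube([511, 438, 20]);
translate([130, 334, 0]) cube([35, 35, 436]);
translate([606, 334, 0]) cube([35, 35, 436]);
translate([130, 737, 0]) cube([35, 35, 436]);
translate([606, 737, 0]) cube([35, 35, 436]);
translate([130, 737, 456]) cube([511, 35, 410]);
translate([130, 334, 662]) cube([31, 403, 31]);
translate([610, 334, 662]) cube([31, 403, 31]);
translate([130, 334, 456]) cube([31, 31, 206]);
translate([610, 334, 456]) cube([31, 31, 206]);


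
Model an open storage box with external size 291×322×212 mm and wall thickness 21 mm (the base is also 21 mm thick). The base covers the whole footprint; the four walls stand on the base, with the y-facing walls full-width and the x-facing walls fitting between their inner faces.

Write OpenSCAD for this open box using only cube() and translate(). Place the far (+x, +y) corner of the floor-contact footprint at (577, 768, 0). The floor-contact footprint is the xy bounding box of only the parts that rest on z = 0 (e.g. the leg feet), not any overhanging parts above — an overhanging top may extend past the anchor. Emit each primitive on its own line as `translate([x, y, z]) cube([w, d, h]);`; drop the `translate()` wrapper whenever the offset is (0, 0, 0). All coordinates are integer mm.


translate([286, 446, 0]) cube([291, 322, 21]);
translate([286, 446, 21]) cube([291, 21, 191]);
translate([286, 747, 21]) cube([291, 21, 191]);
translate([286, 467, 21]) cube([21, 280, 191]);
translate([556, 467, 21]) cube([21, 280, 191]);


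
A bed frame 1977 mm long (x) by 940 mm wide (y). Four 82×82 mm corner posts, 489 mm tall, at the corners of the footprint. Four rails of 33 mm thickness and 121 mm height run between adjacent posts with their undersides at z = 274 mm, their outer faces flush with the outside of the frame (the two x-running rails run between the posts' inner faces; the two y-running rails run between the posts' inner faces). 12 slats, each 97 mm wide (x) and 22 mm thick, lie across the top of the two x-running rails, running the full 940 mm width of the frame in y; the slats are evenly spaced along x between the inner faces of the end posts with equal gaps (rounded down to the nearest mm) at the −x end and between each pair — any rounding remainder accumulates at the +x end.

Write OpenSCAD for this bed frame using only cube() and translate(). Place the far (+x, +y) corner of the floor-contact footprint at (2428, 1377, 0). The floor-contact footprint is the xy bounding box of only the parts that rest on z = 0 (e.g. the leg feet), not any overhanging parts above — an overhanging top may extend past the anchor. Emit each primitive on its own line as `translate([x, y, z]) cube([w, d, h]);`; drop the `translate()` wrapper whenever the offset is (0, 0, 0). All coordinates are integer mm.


translate([451, 437, 0]) cube([82, 82, 489]);
translate([451, 1295, 0]) cube([82, 82, 489]);
translate([2346, 437, 0]) cube([82, 82, 489]);
translate([2346, 1295, 0]) cube([82, 82, 489]);
translate([533, 437, 274]) cube([1813, 33, 121]);
translate([533, 1344, 274]) cube([1813, 33, 121]);
translate([451, 519, 274]) cube([33, 776, 121]);
translate([2395, 519, 274]) cube([33, 776, 121]);
translate([582, 437, 395]) cube([97, 940, 22]);
translate([728, 437, 395]) cube([97, 940, 22]);
translate([874, 437, 395]) cube([97, 940, 22]);
translate([1020, 437, 395]) cube([97, 940, 22]);
translate([1166, 437, 395]) cube([97, 940, 22]);
translate([1312, 437, 395]) cube([97, 940, 22]);
translate([1458, 437, 395]) cube([97, 940, 22]);
translate([1604, 437, 395]) cube([97, 940, 22]);
translate([1750, 437, 395]) cube([97, 940, 22]);
translate([1896, 437, 395]) cube([97, 940, 22]);
translate([2042, 437, 395]) cube([97, 940, 22]);
translate([2188, 437, 395]) cube([97, 940, 22]);


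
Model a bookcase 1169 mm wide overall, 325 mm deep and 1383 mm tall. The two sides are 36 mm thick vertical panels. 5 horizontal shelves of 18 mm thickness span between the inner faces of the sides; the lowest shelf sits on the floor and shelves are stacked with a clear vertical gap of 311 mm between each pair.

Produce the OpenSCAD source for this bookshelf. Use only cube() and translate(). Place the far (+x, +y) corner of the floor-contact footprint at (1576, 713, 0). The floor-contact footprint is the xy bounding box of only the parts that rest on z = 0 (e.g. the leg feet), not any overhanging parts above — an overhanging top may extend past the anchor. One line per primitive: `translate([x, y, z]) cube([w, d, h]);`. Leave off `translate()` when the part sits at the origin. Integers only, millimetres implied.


translate([407, 388, 0]) cube([36, 325, 1383]);
translate([1540, 388, 0]) cube([36, 325, 1383]);
translate([443, 388, 0]) cube([1097, 325, 18]);
translate([443, 388, 329]) cube([1097, 325, 18]);
translate([443, 388, 658]) cube([1097, 325, 18]);
translate([443, 388, 987]) cube([1097, 325, 18]);
translate([443, 388, 1316]) cube([1097, 325, 18]);


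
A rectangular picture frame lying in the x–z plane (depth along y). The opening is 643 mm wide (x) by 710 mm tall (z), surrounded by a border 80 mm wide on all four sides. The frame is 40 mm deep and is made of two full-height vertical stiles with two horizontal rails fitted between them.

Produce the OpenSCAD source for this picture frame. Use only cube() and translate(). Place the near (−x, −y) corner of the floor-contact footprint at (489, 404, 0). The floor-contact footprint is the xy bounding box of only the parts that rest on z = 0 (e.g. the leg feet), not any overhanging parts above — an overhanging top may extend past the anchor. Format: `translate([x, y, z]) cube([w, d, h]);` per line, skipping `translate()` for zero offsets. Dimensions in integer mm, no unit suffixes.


translate([489, 404, 0]) cube([80, 40, 870]);
translate([1212, 404, 0]) cube([80, 40, 870]);
translate([569, 404, 0]) cube([643, 40, 80]);
translate([569, 404, 790]) cube([643, 40, 80]);


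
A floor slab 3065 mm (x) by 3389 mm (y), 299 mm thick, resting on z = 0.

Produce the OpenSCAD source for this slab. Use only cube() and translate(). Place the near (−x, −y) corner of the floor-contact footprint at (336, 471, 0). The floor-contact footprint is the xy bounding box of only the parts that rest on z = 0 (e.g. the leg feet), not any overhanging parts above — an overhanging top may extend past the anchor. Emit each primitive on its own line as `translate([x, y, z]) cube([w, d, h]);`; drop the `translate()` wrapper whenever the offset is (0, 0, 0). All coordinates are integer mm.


translate([336, 471, 0]) cube([3065, 3389, 299]);


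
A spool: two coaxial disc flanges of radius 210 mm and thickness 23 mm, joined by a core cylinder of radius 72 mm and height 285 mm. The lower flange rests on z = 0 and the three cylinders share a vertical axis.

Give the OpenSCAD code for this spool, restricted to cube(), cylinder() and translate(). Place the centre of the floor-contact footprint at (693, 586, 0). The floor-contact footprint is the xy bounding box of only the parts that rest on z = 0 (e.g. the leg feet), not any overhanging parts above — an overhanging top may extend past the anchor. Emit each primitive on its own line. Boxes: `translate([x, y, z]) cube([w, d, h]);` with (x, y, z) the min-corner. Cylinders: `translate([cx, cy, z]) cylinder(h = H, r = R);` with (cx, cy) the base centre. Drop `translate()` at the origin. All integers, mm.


translate([693, 586, 0]) cylinder(h = 23, r = 210);
translate([693, 586, 23]) cylinder(h = 285, r = 72);
translate([693, 586, 308]) cylinder(h = 23, r = 210);


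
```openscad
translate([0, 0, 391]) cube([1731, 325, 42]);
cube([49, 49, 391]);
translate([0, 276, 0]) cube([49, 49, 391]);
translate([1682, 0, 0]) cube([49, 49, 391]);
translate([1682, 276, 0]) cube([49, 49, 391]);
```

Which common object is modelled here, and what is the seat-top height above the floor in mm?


A bench. The seat-top height is 433 mm.

A long slab on four corner posts — a bench. The slab sits at z = 391 with thickness 42, so the top is 391 + 42 = 433 mm.


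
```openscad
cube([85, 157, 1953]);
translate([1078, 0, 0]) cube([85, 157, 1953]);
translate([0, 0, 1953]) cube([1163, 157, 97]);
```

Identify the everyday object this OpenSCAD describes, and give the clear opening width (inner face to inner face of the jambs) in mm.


A door frame. The clear opening width is 993 mm.

Two 1953 mm tall posts with a header on top — a door frame. The left jamb is 85 mm wide at x = 0; the right jamb starts at x = 1078. The clear opening is 1078 − 85 = 993 mm.


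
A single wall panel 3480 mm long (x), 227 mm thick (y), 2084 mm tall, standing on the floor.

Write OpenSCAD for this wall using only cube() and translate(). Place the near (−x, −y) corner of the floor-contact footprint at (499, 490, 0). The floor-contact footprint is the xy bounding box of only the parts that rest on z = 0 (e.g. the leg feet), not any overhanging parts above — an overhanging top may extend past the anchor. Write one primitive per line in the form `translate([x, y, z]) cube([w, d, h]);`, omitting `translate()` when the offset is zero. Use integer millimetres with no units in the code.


translate([499, 490, 0]) cube([3480, 227, 2084]);


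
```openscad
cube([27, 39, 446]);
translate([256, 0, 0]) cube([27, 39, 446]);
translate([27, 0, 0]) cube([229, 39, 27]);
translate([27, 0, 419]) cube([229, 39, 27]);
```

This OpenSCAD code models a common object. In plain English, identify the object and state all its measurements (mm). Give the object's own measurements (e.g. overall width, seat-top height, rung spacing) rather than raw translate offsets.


A rectangular picture frame lying in the x–z plane (depth along y). The opening is 229 mm wide (x) by 392 mm tall (z), surrounded by a border 27 mm wide on all four sides. The frame is 39 mm deep and is made of two full-height vertical stiles with two horizontal rails fitted between them.


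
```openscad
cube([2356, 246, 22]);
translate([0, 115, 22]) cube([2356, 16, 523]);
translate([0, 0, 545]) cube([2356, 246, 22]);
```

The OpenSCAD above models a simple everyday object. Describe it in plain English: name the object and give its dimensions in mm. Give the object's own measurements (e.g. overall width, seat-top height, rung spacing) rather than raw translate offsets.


An I-beam lying along x, 2356 mm long. Overall section height 567 mm. Two flanges 246 mm wide (y) and 22 mm thick, one on the floor and one at the top; a web 16 mm thick runs between them, centred on the flange width.


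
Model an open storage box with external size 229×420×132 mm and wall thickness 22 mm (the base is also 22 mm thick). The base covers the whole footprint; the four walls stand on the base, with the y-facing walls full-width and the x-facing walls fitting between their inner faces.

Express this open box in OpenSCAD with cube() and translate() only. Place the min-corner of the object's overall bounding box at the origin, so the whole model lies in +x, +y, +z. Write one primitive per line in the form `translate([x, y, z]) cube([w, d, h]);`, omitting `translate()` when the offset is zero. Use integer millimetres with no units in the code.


cube([229, 420, 22]);
translate([0, 0, 22]) cube([229, 22, 110]);
translate([0, 398, 22]) cube([229, 22, 110]);
translate([0, 22, 22]) cube([22, 376, 110]);
translate([207, 22, 22]) cube([22, 376, 110]);


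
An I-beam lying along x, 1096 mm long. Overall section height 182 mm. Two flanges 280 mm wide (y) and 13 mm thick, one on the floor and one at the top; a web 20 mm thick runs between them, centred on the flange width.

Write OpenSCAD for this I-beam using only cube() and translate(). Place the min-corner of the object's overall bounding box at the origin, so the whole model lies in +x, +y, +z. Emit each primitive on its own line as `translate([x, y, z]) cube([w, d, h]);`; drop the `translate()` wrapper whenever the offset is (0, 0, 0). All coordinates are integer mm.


cube([1096, 280, 13]);
translate([0, 130, 13]) cube([1096, 20, 156]);
translate([0, 0, 169]) cube([1096, 280, 13]);


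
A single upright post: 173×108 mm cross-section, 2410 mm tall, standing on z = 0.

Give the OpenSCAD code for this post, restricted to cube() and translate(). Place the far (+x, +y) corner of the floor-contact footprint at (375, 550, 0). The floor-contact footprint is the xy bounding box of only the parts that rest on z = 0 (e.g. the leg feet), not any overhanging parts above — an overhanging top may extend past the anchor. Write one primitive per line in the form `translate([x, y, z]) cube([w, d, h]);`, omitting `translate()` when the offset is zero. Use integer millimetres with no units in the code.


translate([202, 442, 0]) cube([173, 108, 2410]);


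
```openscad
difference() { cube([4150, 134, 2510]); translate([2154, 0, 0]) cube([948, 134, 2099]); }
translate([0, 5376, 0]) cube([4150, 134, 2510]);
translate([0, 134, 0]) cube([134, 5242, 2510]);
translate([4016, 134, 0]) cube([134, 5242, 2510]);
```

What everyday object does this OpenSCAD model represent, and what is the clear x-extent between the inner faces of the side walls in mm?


A single room. The interior width is 3882 mm.

Four walls enclosing a rectangle with a door in the front wall — a room. Outside width 4150 minus two 134 mm walls gives 3882 mm.


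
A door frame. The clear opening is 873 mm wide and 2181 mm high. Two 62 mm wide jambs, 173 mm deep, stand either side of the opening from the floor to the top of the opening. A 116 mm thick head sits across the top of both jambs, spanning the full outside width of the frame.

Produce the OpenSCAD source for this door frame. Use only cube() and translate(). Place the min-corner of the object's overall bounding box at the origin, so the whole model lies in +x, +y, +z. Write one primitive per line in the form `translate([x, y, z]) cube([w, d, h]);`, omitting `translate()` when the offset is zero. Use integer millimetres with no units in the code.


cube([62, 173, 2181]);
translate([935, 0, 0]) cube([62, 173, 2181]);
translate([0, 0, 2181]) cube([997, 173, 116]);


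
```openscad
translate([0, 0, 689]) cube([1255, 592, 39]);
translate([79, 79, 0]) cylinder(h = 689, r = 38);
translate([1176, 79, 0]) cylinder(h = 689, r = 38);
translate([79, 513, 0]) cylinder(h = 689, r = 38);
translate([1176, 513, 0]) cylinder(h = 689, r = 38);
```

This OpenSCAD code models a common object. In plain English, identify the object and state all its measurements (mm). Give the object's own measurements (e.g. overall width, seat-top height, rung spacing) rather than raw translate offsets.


A table: top 1255 mm (x) × 592 mm (y), 39 mm thick, upper face at z = 728 mm, on four round legs of 76 mm diameter, each leg's bounding box inset 41 mm from the nearest pair of top edges from z = 0 to the bottom of the top.


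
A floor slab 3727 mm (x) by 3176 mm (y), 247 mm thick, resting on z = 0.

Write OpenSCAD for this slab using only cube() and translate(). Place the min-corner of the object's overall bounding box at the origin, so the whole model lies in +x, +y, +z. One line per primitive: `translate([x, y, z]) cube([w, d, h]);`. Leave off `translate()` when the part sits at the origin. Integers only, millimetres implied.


cube([3727, 3176, 247]);


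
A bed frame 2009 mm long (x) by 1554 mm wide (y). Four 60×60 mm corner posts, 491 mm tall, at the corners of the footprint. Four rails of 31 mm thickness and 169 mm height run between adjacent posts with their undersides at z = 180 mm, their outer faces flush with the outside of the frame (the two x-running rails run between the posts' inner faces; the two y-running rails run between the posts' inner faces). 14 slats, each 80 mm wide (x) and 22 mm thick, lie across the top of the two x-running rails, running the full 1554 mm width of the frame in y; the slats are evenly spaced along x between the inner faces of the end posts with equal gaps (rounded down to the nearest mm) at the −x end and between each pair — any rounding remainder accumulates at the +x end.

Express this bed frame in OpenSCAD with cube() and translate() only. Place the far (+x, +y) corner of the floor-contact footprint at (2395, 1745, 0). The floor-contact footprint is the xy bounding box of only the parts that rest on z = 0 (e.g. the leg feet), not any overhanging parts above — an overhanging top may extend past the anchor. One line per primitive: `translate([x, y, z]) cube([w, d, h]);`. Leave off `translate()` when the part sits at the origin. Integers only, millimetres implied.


translate([386, 191, 0]) cube([60, 60, 491]);
translate([386, 1685, 0]) cube([60, 60, 491]);
translate([2335, 191, 0]) cube([60, 60, 491]);
translate([2335, 1685, 0]) cube([60, 60, 491]);
translate([446, 191, 180]) cube([1889, 31, 169]);
translate([446, 1714, 180]) cube([1889, 31, 169]);
translate([386, 251, 180]) cube([31, 1434, 169]);
translate([2364, 251, 180]) cube([31, 1434, 169]);
translate([497, 191, 349]) cube([80, 1554, 22]);
translate([628, 191, 349]) cube([80, 1554, 22]);
translate([759, 191, 349]) cube([80, 1554, 22]);
translate([890, 191, 349]) cube([80, 1554, 22]);
translate([1021, 191, 349]) cube([80, 1554, 22]);
translate([1152, 191, 349]) cube([80, 1554, 22]);
translate([1283, 191, 349]) cube([80, 1554, 22]);
translate([1414, 191, 349]) cube([80, 1554, 22]);
translate([1545, 191, 349]) cube([80, 1554, 22]);
translate([1676, 191, 349]) cube([80, 1554, 22]);
translate([1807, 191, 349]) cube([80, 1554, 22]);
translate([1938, 191, 349]) cube([80, 1554, 22]);
translate([2069, 191, 349]) cube([80, 1554, 22]);
translate([2200, 191, 349]) cube([80, 1554, 22]);


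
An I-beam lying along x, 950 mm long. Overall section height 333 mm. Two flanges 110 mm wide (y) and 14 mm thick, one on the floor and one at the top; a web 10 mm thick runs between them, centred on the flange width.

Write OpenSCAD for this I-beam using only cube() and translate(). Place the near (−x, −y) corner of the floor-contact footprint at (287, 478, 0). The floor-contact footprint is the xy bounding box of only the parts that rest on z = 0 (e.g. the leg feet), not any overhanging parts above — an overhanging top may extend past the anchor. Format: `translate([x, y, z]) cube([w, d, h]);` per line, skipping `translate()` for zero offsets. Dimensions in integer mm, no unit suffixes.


translate([287, 478, 0]) cube([950, 110, 14]);
translate([287, 528, 14]) cube([950, 10, 305]);
translate([287, 478, 319]) cube([950, 110, 14]);


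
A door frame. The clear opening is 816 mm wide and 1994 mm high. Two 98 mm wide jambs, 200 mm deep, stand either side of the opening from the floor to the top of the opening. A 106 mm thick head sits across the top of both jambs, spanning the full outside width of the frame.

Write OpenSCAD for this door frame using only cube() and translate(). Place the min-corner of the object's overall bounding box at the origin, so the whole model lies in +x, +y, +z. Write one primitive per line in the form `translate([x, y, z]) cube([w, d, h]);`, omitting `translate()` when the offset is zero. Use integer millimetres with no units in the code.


cube([98, 200, 1994]);
translate([914, 0, 0]) cube([98, 200, 1994]);
translate([0, 0, 1994]) cube([1012, 200, 106]);


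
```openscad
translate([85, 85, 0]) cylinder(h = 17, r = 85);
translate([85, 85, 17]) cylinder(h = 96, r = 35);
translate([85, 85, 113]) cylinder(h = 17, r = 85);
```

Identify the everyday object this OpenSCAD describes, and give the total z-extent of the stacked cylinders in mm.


A spool. The overall height is 130 mm.

Three coaxial cylinders, large–small–large — a spool. Two 17 mm flanges and a 96 mm core give 17 + 96 + 17 = 130 mm.


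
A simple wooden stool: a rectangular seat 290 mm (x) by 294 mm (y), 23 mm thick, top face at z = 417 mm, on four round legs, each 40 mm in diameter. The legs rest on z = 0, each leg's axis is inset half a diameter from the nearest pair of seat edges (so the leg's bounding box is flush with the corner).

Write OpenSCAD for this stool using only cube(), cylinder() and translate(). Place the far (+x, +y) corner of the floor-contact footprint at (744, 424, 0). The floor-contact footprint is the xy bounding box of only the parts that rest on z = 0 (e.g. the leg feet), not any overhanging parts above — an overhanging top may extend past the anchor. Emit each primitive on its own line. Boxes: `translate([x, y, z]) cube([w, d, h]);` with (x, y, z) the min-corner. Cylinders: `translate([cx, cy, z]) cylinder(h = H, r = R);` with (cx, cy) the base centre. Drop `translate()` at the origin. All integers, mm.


translate([454, 130, 394]) cube([290, 294, 23]);
translate([474, 150, 0]) cylinder(h = 394, r = 20);
translate([724, 150, 0]) cylinder(h = 394, r = 20);
translate([474, 404, 0]) cylinder(h = 394, r = 20);
translate([724, 404, 0]) cylinder(h = 394, r = 20);


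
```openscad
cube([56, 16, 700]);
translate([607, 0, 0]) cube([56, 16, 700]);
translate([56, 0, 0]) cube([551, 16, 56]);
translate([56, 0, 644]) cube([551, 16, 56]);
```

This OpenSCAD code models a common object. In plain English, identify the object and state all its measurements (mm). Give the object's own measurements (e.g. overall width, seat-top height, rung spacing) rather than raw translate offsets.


A rectangular picture frame lying in the x–z plane (depth along y). The opening is 551 mm wide (x) by 588 mm tall (z), surrounded by a border 56 mm wide on all four sides. The frame is 16 mm deep and is made of two full-height vertical stiles with two horizontal rails fitted between them.


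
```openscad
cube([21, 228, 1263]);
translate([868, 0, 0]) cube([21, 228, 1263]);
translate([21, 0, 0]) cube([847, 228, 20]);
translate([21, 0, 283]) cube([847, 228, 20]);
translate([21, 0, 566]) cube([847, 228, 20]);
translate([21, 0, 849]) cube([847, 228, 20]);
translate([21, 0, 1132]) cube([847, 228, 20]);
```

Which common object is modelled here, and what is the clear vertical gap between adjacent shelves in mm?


A bookshelf. The clear shelf gap is 263 mm.

Two tall side panels with 5 horizontal boards between them — a bookshelf. The first two shelf undersides are at z = 0 and z = 283; with shelf thickness 20, the clear gap is 283 − 0 − 20 = 263 mm.


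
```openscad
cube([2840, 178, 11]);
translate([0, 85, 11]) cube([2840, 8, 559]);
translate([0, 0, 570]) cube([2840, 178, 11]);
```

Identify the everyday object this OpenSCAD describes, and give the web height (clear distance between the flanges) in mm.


An I-beam. The web height is 559 mm.

Two wide flanges with a thin centred web — an I-beam. Overall 581 mm minus two 11 mm flanges gives a web of 581 − 2·11 = 559 mm.


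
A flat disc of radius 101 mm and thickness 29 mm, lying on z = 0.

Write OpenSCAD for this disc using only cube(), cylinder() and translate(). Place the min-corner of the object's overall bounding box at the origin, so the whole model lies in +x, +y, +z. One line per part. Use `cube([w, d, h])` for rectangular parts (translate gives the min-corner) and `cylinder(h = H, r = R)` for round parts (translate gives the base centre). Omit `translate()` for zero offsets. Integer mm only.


translate([101, 101, 0]) cylinder(h = 29, r = 101);


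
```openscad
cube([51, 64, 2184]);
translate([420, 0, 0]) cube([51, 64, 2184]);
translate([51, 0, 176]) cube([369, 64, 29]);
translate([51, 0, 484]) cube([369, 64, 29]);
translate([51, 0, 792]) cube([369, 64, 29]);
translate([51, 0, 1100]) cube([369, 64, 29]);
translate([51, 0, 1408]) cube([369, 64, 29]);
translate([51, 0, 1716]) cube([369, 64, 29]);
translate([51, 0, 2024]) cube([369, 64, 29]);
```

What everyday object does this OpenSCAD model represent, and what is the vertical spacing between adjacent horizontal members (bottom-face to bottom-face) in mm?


A ladder. The rung spacing is 308 mm.

Two tall 51×64 posts with 7 short bars between them — a ladder. Adjacent rungs sit at z = 176 and z = 484, so the spacing is 484 − 176 = 308 mm.
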